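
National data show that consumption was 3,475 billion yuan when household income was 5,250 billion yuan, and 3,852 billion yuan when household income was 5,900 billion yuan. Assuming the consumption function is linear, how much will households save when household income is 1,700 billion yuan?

S = 284

MPC = (3852 − 3475)/(5900 − 5250) = 377/650 = 0.58
a = 3475 − 0.58(5250) = 3475 − 3045 = 430
C = 430 + 0.58(1700) = 1416
S = 1700 − 1416 = 284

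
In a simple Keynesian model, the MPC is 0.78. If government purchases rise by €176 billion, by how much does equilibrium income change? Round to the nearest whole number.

ΔY ≈ 800

The multiplier is 1/(1 − MPC) = 1/0.22.
ΔY = 176/0.22 = 800.00 ≈ 800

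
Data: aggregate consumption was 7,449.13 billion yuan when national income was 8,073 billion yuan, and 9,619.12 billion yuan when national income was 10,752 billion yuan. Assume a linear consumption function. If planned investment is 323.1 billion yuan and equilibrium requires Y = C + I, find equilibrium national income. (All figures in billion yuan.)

MPC = (9619.12 − 7449.13)/(10752 − 8073) = 2169.99/2679 = 0.81
a = 7449.13 − 0.81(8073) = 910
Equilibrium: Y = 910 + 0.81Y + 323.1
0.19Y = 1233.1, so Y = 1233.1/0.19 = 6490

Y = 6490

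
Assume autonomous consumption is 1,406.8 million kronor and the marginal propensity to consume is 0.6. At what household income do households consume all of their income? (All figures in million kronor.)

At break-even, C = Y: 1406.8 + 0.6Y = Y
0.4Y = 1406.8, so Y = 1406.8/0.4 = 3517

Y = 3517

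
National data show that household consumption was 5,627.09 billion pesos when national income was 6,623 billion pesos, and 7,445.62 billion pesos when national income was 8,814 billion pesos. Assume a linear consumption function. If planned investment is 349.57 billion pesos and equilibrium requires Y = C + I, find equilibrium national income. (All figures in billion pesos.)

Y = 2821

MPC = (7445.62 − 5627.09)/(8814 − 6623) = 1818.53/2191 = 0.83
a = 5627.09 − 0.83(6623) = 130
Equilibrium: Y = 130 + 0.83Y + 349.57
0.17Y = 479.57, so Y = 479.57/0.17 = 2821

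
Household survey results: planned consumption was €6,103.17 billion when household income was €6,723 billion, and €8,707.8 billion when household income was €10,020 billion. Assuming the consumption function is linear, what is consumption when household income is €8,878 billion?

MPC = (8707.8 − 6103.17)/(10020 − 6723) = 2604.63/3297 = 0.79
a = 6103.17 − 0.79(6723) = 6103.17 − 5311.17 = 792
C = 792 + 0.79(8878) = 792 + 7013.62 = 7805.62

C = 7805.62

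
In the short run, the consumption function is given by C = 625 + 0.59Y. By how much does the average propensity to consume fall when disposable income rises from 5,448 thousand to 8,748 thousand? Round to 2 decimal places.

ΔAPC = 0.04

At Y = 5448: C = 625 + 0.59(5448) = 3839.32, APC = 3839.32/5448 = 0.705
At Y = 8748: C = 5786.32, APC = 5786.32/8748 = 0.661
Fall in APC = 0.705 − 0.661 = 0.044 ≈ 0.04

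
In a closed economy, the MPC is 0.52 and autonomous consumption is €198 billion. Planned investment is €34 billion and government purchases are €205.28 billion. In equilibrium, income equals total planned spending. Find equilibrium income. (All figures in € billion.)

Y = 911

Y = C + I + G = 198 + 0.52Y + 34 + 205.28
Y − 0.52Y = 437.28
0.48Y = 437.28, so Y = 437.28/0.48 = 911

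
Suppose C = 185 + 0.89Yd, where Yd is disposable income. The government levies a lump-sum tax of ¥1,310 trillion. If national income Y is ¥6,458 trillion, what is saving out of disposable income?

S = 381.28

Yd = Y − T = 6458 − 1310 = 5148
C = 185 + 0.89(5148) = 185 + 4581.72 = 4766.72
S = Yd − C = 5148 − 4766.72 = 381.28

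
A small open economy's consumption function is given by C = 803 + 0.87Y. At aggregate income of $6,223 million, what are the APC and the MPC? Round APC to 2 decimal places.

MPC = 0.87 (the slope of the consumption function)
C = 803 + 0.87(6223) = 6217.01, so APC = 6217.01/6223 = 1.00

APC = 1.00; MPC = 0.87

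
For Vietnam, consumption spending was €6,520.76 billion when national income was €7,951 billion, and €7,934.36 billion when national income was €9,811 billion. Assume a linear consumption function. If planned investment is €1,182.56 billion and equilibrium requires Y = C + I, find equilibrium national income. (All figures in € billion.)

MPC = (7934.36 − 6520.76)/(9811 − 7951) = 1413.6/1860 = 0.76
a = 6520.76 − 0.76(7951) = 478
Equilibrium: Y = 478 + 0.76Y + 1182.56
0.24Y = 1660.56, so Y = 1660.56/0.24 = 6919

Y = 6919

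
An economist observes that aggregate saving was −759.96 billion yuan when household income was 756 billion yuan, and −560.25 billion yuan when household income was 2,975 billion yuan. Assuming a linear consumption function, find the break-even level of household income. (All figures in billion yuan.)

Y = 9200

MPS = ΔS/ΔY = (-560.25 − (-759.96))/(2975 − 756) = 199.71/2219 = 0.09
MPC = 1 − MPS = 0.91
From S(756) = -759.96: −a + 0.09(756) = -759.96, so a = 68.04 − (-759.96) = 828
Break-even (S = 0): Y = a/MPS = 828/0.09 = 9200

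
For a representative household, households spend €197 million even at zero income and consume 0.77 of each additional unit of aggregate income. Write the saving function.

S = Y − C = Y − (197 + 0.77Y) = -197 + (1 − 0.77)Y

S = -197 + 0.23Y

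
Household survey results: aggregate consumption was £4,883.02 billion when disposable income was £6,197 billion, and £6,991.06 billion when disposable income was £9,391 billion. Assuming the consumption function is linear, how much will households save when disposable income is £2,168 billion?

S = -55.88

MPC = (6991.06 − 4883.02)/(9391 − 6197) = 2108.04/3194 = 0.66
a = 4883.02 − 0.66(6197) = 4883.02 − 4090.02 = 793
C = 793 + 0.66(2168) = 2223.88
S = 2168 − 2223.88 = -55.88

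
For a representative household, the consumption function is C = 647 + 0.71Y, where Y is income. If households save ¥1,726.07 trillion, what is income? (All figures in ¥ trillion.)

S = Y − C = -647 + 0.29Y
-647 + 0.29Y = 1726.07, so 0.29Y = 2373.07 and Y = 8183

Y = 8183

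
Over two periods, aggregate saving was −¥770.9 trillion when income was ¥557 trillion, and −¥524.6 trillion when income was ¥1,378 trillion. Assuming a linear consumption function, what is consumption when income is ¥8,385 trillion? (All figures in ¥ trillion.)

C = 6807.5

MPS = ΔS/ΔY = (-524.6 − (-770.9))/(1378 − 557) = 246.3/821 = 0.3
MPC = 1 − MPS = 0.7
Autonomous saving = -770.9 − 0.3(557) = -938, so a = 938
C = 938 + 0.7(8385) = 938 + 5869.5 = 6807.5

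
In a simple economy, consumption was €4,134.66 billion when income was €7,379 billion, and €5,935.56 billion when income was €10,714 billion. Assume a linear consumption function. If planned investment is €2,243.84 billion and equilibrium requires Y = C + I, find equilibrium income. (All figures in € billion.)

MPC = (5935.56 − 4134.66)/(10714 − 7379) = 1800.9/3335 = 0.54
a = 4134.66 − 0.54(7379) = 150
Equilibrium: Y = 150 + 0.54Y + 2243.84
0.46Y = 2393.84, so Y = 2393.84/0.46 = 5204

Y = 5204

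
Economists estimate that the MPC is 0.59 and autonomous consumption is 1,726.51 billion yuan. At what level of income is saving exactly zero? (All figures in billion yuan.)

Y = 4211

At break-even, C = Y: 1726.51 + 0.59Y = Y
0.41Y = 1726.51, so Y = 1726.51/0.41 = 4211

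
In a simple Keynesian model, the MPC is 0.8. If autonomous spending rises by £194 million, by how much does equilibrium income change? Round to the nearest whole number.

ΔY ≈ 970

The multiplier is 1/(1 − MPC) = 1/0.2.
ΔY = 194/0.2 = 970.00 ≈ 970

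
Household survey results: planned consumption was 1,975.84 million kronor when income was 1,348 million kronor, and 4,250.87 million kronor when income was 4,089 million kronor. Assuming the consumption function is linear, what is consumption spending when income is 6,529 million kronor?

C = 6276.07

MPC = (4250.87 − 1975.84)/(4089 − 1348) = 2275.03/2741 = 0.83
a = 1975.84 − 0.83(1348) = 1975.84 − 1118.84 = 857
C = 857 + 0.83(6529) = 857 + 5419.07 = 6276.07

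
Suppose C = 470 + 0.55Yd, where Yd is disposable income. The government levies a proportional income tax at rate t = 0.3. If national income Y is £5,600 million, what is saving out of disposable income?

S = 1294

Yd = (1 − 0.3)(5600) = 0.7(5600) = 3920
C = 470 + 0.55(3920) = 470 + 2156 = 2626
S = Yd − C = 3920 − 2626 = 1294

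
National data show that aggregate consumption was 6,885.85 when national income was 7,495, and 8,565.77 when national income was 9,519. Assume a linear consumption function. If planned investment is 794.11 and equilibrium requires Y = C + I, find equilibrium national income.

Y = 8583

MPC = (8565.77 − 6885.85)/(9519 − 7495) = 1679.92/2024 = 0.83
a = 6885.85 − 0.83(7495) = 665
Equilibrium: Y = 665 + 0.83Y + 794.11
0.17Y = 1459.11, so Y = 1459.11/0.17 = 8583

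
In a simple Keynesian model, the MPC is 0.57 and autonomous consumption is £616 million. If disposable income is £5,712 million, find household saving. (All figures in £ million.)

S = 1840.16

C = 616 + 0.57(5712) = 616 + 3255.84 = 3871.84
S = Y − C = 5712 − 3871.84 = 1840.16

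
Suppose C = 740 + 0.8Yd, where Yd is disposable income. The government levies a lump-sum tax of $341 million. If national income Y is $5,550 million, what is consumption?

Yd = Y − T = 5550 − 341 = 5209
C = 740 + 0.8(5209) = 740 + 4167.2 = 4907.2

C = 4907.2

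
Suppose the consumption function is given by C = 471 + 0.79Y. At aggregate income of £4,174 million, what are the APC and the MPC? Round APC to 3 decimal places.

APC = 0.903; MPC = 0.79

MPC = 0.79 (the slope of the consumption function)
C = 471 + 0.79(4174) = 3768.46, so APC = 3768.46/4174 = 0.903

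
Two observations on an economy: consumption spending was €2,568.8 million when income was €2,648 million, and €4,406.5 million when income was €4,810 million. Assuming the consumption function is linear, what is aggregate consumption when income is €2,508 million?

C = 2449.8

MPC = (4406.5 − 2568.8)/(4810 − 2648) = 1837.7/2162 = 0.85
a = 2568.8 − 0.85(2648) = 2568.8 − 2250.8 = 318
C = 318 + 0.85(2508) = 318 + 2131.8 = 2449.8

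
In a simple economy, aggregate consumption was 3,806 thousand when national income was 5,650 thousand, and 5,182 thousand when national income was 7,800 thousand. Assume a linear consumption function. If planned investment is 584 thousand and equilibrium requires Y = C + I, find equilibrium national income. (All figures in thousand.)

Y = 2150

MPC = (5182 − 3806)/(7800 − 5650) = 1376/2150 = 0.64
a = 3806 − 0.64(5650) = 190
Equilibrium: Y = 190 + 0.64Y + 584
0.36Y = 774, so Y = 774/0.36 = 2150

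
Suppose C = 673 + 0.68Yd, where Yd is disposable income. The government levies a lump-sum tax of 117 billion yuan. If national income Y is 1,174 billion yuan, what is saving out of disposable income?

S = -334.76

Yd = Y − T = 1174 − 117 = 1057
C = 673 + 0.68(1057) = 673 + 718.76 = 1391.76
S = Yd − C = 1057 − 1391.76 = -334.76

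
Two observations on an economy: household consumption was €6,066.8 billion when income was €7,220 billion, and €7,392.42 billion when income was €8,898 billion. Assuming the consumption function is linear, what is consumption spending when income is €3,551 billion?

C = 3168.29

MPC = (7392.42 − 6066.8)/(8898 − 7220) = 1325.62/1678 = 0.79
a = 6066.8 − 0.79(7220) = 6066.8 − 5703.8 = 363
C = 363 + 0.79(3551) = 363 + 2805.29 = 3168.29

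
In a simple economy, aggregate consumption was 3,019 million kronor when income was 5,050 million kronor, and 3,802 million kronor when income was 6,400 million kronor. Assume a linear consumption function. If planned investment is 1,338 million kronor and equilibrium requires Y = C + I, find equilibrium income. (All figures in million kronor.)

MPC = (3802 − 3019)/(6400 − 5050) = 783/1350 = 0.58
a = 3019 − 0.58(5050) = 90
Equilibrium: Y = 90 + 0.58Y + 1338
0.42Y = 1428, so Y = 1428/0.42 = 3400

Y = 3400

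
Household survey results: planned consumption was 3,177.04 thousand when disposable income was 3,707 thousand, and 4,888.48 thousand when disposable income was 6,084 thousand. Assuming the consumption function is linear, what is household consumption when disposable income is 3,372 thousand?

MPC = (4888.48 − 3177.04)/(6084 − 3707) = 1711.44/2377 = 0.72
a = 3177.04 − 0.72(3707) = 3177.04 − 2669.04 = 508
C = 508 + 0.72(3372) = 508 + 2427.84 = 2935.84

C = 2935.84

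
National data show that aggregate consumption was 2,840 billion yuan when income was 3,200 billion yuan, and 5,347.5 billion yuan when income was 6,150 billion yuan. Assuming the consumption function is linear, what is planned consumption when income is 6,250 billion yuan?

C = 5432.5

MPC = (5347.5 − 2840)/(6150 − 3200) = 2507.5/2950 = 0.85
a = 2840 − 0.85(3200) = 2840 − 2720 = 120
C = 120 + 0.85(6250) = 120 + 5312.5 = 5432.5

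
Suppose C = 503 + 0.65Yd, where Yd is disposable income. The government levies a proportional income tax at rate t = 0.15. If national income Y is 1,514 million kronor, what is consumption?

C = 1339.485

Yd = (1 − 0.15)(1514) = 0.85(1514) = 1286.9
C = 503 + 0.65(1286.9) = 503 + 836.485 = 1339.485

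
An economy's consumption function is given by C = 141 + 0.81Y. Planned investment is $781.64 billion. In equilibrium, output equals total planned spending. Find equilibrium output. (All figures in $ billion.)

Y = 4856

Y = C + I = 141 + 0.81Y + 781.64
Y − 0.81Y = 922.64
0.19Y = 922.64, so Y = 922.64/0.19 = 4856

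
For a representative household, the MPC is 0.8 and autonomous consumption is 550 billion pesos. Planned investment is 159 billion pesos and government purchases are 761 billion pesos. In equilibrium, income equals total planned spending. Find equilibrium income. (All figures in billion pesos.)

Y = C + I + G = 550 + 0.8Y + 159 + 761
Y − 0.8Y = 1470
0.2Y = 1470, so Y = 1470/0.2 = 7350

Y = 7350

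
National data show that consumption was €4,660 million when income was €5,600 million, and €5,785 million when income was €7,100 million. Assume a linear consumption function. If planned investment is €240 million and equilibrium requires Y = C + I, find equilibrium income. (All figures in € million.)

MPC = (5785 − 4660)/(7100 − 5600) = 1125/1500 = 0.75
a = 4660 − 0.75(5600) = 460
Equilibrium: Y = 460 + 0.75Y + 240
0.25Y = 700, so Y = 700/0.25 = 2800

Y = 2800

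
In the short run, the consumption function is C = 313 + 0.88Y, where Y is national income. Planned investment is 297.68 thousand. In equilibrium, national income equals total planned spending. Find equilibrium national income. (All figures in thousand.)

Y = 5089

Y = C + I = 313 + 0.88Y + 297.68
Y − 0.88Y = 610.68
0.12Y = 610.68, so Y = 610.68/0.12 = 5089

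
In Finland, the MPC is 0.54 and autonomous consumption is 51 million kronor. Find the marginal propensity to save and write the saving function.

MPS = 0.46; S = -51 + 0.46Y

MPS = 1 − MPC = 1 − 0.54 = 0.46
S = Y − C = -51 + 0.46Y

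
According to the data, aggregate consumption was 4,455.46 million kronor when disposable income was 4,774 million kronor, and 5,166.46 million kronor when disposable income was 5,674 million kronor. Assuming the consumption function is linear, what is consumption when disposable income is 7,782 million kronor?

C = 6831.78

MPC = (5166.46 − 4455.46)/(5674 − 4774) = 711/900 = 0.79
a = 4455.46 − 0.79(4774) = 4455.46 − 3771.46 = 684
C = 684 + 0.79(7782) = 684 + 6147.78 = 6831.78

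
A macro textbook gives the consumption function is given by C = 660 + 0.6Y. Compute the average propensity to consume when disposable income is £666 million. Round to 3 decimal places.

C = 660 + 0.6(666) = 1059.6
APC = C/Y = 1059.6/666 = 1.591

APC = 1.591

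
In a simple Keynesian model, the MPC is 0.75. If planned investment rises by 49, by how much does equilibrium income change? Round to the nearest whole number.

The multiplier is 1/(1 − MPC) = 1/0.25.
ΔY = 49/0.25 = 196.00 ≈ 196

ΔY ≈ 196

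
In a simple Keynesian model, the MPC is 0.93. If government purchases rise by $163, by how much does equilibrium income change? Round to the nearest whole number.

The multiplier is 1/(1 − MPC) = 1/0.07.
ΔY = 163/0.07 = 2328.57 ≈ 2329

ΔY ≈ 2329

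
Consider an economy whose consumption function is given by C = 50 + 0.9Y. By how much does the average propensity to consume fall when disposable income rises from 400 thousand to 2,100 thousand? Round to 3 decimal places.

ΔAPC = 0.101

At Y = 400: C = 50 + 0.9(400) = 410, APC = 410/400 = 1.0250
At Y = 2100: C = 1940, APC = 1940/2100 = 0.9238
Fall in APC = 1.0250 − 0.9238 = 0.1012 ≈ 0.101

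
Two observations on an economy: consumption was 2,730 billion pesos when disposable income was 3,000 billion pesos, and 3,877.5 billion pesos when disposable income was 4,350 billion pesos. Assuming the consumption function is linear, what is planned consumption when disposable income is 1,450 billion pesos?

C = 1412.5

MPC = (3877.5 − 2730)/(4350 − 3000) = 1147.5/1350 = 0.85
a = 2730 − 0.85(3000) = 2730 − 2550 = 180
C = 180 + 0.85(1450) = 180 + 1232.5 = 1412.5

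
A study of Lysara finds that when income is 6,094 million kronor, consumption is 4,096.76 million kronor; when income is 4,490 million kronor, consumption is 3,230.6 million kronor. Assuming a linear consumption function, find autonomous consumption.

a = 806

MPC = ΔC/ΔY = (4096.76 − 3230.6)/(6094 − 4490) = 866.16/1604 = 0.54
a = C − MPC·Y = 3230.6 − 0.54(4490) = 3230.6 − 2424.6 = 806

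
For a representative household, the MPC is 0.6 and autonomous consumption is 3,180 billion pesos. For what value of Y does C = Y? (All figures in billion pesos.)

Y = 7950

At break-even, C = Y: 3180 + 0.6Y = Y
0.4Y = 3180, so Y = 3180/0.4 = 7950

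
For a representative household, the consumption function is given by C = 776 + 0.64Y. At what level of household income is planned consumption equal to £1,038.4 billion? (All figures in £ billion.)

776 + 0.64Y = 1038.4
0.64Y = 262.4, so Y = 262.4/0.64 = 410

Y = 410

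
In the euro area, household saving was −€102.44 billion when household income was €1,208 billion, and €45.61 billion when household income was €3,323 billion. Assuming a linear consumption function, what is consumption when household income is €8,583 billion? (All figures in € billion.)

C = 8169.19

MPS = ΔS/ΔY = (45.61 − (-102.44))/(3323 − 1208) = 148.05/2115 = 0.07
MPC = 1 − MPS = 0.93
Autonomous saving = -102.44 − 0.07(1208) = -187, so a = 187
C = 187 + 0.93(8583) = 187 + 7982.19 = 8169.19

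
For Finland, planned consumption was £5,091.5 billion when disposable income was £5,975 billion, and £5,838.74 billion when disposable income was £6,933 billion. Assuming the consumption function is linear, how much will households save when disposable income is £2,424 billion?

MPC = (5838.74 − 5091.5)/(6933 − 5975) = 747.24/958 = 0.78
a = 5091.5 − 0.78(5975) = 5091.5 − 4660.5 = 431
C = 431 + 0.78(2424) = 2321.72
S = 2424 − 2321.72 = 102.28

S = 102.28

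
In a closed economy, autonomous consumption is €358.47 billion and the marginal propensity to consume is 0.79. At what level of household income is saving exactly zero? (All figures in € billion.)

At break-even, C = Y: 358.47 + 0.79Y = Y
0.21Y = 358.47, so Y = 358.47/0.21 = 1707

Y = 1707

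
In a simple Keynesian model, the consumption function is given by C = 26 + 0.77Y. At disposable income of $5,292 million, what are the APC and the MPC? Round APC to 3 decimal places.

MPC = 0.77 (the slope of the consumption function)
C = 26 + 0.77(5292) = 4100.84, so APC = 4100.84/5292 = 0.775

APC = 0.775; MPC = 0.77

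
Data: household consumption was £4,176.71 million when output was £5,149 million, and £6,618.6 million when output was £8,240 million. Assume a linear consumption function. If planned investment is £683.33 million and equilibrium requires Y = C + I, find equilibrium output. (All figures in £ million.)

Y = 3773

MPC = (6618.6 − 4176.71)/(8240 − 5149) = 2441.89/3091 = 0.79
a = 4176.71 − 0.79(5149) = 109
Equilibrium: Y = 109 + 0.79Y + 683.33
0.21Y = 792.33, so Y = 792.33/0.21 = 3773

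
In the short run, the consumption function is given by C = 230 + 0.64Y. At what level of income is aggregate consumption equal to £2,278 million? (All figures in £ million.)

230 + 0.64Y = 2278
0.64Y = 2048, so Y = 2048/0.64 = 3200

Y = 3200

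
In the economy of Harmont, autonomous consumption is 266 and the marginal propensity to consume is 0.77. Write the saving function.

S = -266 + 0.23Y

S = Y − C = Y − (266 + 0.77Y) = -266 + (1 − 0.77)Y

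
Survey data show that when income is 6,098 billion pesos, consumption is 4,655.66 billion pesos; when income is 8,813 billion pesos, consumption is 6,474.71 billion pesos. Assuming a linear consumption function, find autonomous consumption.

MPC = ΔC/ΔY = (6474.71 − 4655.66)/(8813 − 6098) = 1819.05/2715 = 0.67
a = C − MPC·Y = 4655.66 − 0.67(6098) = 4655.66 − 4085.66 = 570

a = 570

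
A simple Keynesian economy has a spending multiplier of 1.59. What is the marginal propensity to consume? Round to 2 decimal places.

MPC = 0.37

k = 1/(1 − MPC), so 1 − MPC = 1/k = 1/1.59 = 0.6289
MPC = 1 − 0.6289 = 0.37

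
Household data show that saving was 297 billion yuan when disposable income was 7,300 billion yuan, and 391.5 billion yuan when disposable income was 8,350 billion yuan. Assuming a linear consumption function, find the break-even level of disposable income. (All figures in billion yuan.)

MPS = ΔS/ΔY = (391.5 − 297)/(8350 − 7300) = 94.5/1050 = 0.09
MPC = 1 − MPS = 0.91
From S(7300) = 297: −a + 0.09(7300) = 297, so a = 657 − 297 = 360
Break-even (S = 0): Y = a/MPS = 360/0.09 = 4000

Y = 4000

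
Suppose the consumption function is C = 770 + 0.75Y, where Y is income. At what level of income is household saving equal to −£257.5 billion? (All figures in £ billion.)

Y = 2050

S = Y − C = -770 + 0.25Y
-770 + 0.25Y = -257.5, so 0.25Y = 512.5 and Y = 2050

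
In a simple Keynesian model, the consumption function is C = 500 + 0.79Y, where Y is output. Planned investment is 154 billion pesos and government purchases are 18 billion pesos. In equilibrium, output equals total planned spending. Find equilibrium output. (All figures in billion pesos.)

Y = C + I + G = 500 + 0.79Y + 154 + 18
Y − 0.79Y = 672
0.21Y = 672, so Y = 672/0.21 = 3200

Y = 3200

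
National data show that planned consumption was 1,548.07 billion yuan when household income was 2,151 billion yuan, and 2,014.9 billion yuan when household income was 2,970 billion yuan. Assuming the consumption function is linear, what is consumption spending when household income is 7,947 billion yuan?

MPC = (2014.9 − 1548.07)/(2970 − 2151) = 466.83/819 = 0.57
a = 1548.07 − 0.57(2151) = 1548.07 − 1226.07 = 322
C = 322 + 0.57(7947) = 322 + 4529.79 = 4851.79

C = 4851.79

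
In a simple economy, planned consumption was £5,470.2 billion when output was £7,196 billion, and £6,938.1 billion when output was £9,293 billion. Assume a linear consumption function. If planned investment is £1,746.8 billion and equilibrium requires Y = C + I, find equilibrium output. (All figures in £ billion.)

MPC = (6938.1 − 5470.2)/(9293 − 7196) = 1467.9/2097 = 0.7
a = 5470.2 − 0.7(7196) = 433
Equilibrium: Y = 433 + 0.7Y + 1746.8
0.3Y = 2179.8, so Y = 2179.8/0.3 = 7266

Y = 7266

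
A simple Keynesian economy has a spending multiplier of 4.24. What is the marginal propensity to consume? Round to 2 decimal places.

k = 1/(1 − MPC), so 1 − MPC = 1/k = 1/4.24 = 0.2358
MPC = 1 − 0.2358 = 0.76

MPC = 0.76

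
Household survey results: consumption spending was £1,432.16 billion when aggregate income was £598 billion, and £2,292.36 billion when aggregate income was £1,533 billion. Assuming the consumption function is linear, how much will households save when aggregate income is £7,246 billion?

S = -302.32

MPC = (2292.36 − 1432.16)/(1533 − 598) = 860.2/935 = 0.92
a = 1432.16 − 0.92(598) = 1432.16 − 550.16 = 882
C = 882 + 0.92(7246) = 7548.32
S = 7246 − 7548.32 = -302.32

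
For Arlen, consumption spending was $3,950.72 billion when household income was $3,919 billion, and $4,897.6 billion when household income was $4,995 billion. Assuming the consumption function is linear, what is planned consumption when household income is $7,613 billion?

MPC = (4897.6 − 3950.72)/(4995 − 3919) = 946.88/1076 = 0.88
a = 3950.72 − 0.88(3919) = 3950.72 − 3448.72 = 502
C = 502 + 0.88(7613) = 502 + 6699.44 = 7201.44

C = 7201.44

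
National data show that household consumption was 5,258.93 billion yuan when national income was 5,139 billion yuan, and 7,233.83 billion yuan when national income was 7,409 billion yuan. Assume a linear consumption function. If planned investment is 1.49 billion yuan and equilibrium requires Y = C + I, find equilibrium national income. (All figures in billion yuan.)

MPC = (7233.83 − 5258.93)/(7409 − 5139) = 1974.9/2270 = 0.87
a = 5258.93 − 0.87(5139) = 788
Equilibrium: Y = 788 + 0.87Y + 1.49
0.13Y = 789.49, so Y = 789.49/0.13 = 6073

Y = 6073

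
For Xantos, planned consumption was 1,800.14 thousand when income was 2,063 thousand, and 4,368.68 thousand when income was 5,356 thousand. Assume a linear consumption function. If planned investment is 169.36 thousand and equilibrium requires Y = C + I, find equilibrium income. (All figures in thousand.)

MPC = (4368.68 − 1800.14)/(5356 − 2063) = 2568.54/3293 = 0.78
a = 1800.14 − 0.78(2063) = 191
Equilibrium: Y = 191 + 0.78Y + 169.36
0.22Y = 360.36, so Y = 360.36/0.22 = 1638

Y = 1638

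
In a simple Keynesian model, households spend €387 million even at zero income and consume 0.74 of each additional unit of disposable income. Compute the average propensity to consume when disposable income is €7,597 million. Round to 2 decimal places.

APC = 0.79

C = 387 + 0.74(7597) = 6008.78
APC = C/Y = 6008.78/7597 = 0.79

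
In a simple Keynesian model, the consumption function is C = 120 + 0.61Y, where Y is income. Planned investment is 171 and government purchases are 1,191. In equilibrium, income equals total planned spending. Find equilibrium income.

Y = C + I + G = 120 + 0.61Y + 171 + 1191
Y − 0.61Y = 1482
0.39Y = 1482, so Y = 1482/0.39 = 3800

Y = 3800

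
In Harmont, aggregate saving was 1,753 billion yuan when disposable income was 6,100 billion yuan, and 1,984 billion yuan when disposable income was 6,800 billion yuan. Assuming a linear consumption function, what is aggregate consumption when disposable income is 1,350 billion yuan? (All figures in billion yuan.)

MPS = ΔS/ΔY = (1984 − 1753)/(6800 − 6100) = 231/700 = 0.33
MPC = 1 − MPS = 0.67
Autonomous saving = 1753 − 0.33(6100) = -260, so a = 260
C = 260 + 0.67(1350) = 260 + 904.5 = 1164.5

C = 1164.5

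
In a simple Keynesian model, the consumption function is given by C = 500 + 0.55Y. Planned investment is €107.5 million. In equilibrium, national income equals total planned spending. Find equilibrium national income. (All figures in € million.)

Y = 1350

Y = C + I = 500 + 0.55Y + 107.5
Y − 0.55Y = 607.5
0.45Y = 607.5, so Y = 607.5/0.45 = 1350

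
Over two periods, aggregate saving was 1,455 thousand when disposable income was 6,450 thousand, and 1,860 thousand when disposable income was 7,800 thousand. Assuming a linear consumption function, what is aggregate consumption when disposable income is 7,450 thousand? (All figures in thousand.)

C = 5695

MPS = ΔS/ΔY = (1860 − 1455)/(7800 − 6450) = 405/1350 = 0.3
MPC = 1 − MPS = 0.7
Autonomous saving = 1455 − 0.3(6450) = -480, so a = 480
C = 480 + 0.7(7450) = 480 + 5215 = 5695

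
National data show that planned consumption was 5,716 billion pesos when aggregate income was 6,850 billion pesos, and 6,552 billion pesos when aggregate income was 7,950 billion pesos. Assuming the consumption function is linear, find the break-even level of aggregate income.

MPC = (6552 − 5716)/(7950 − 6850) = 836/1100 = 0.76
a = 5716 − 0.76(6850) = 5716 − 5206 = 510
Break-even: Y = a/(1−MPC) = 510/0.24 = 2125

Y = 2125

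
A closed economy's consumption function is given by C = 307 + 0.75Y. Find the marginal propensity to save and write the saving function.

MPS = 1 − MPC = 1 − 0.75 = 0.25
S = Y − C = -307 + 0.25Y

MPS = 0.25; S = -307 + 0.25Y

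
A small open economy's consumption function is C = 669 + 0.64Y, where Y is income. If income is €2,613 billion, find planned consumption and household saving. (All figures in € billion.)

C = 669 + 0.64(2613) = 669 + 1672.32 = 2341.32
S = Y − C = 2613 − 2341.32 = 271.68

C = 2341.32; S = 271.68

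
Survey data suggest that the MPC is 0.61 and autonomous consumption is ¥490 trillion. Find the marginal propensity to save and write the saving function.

MPS = 0.39; S = -490 + 0.39Y

MPS = 1 − MPC = 1 − 0.61 = 0.39
S = Y − C = -490 + 0.39Y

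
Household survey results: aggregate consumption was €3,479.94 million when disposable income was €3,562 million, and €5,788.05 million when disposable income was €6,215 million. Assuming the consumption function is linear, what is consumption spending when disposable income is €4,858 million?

C = 4607.46

MPC = (5788.05 − 3479.94)/(6215 − 3562) = 2308.11/2653 = 0.87
a = 3479.94 − 0.87(3562) = 3479.94 − 3098.94 = 381
C = 381 + 0.87(4858) = 381 + 4226.46 = 4607.46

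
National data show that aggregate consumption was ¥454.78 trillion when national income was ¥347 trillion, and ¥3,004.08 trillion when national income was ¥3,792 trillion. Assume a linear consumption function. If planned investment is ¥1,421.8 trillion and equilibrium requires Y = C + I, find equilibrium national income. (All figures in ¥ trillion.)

MPC = (3004.08 − 454.78)/(3792 − 347) = 2549.3/3445 = 0.74
a = 454.78 − 0.74(347) = 198
Equilibrium: Y = 198 + 0.74Y + 1421.8
0.26Y = 1619.8, so Y = 1619.8/0.26 = 6230

Y = 6230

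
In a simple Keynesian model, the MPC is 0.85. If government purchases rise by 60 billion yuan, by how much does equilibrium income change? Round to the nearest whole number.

The multiplier is 1/(1 − MPC) = 1/0.15.
ΔY = 60/0.15 = 400.00 ≈ 400

ΔY ≈ 400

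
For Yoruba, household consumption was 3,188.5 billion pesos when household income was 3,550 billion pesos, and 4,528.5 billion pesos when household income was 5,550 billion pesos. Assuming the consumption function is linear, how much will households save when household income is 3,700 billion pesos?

MPC = (4528.5 − 3188.5)/(5550 − 3550) = 1340/2000 = 0.67
a = 3188.5 − 0.67(3550) = 3188.5 − 2378.5 = 810
C = 810 + 0.67(3700) = 3289
S = 3700 − 3289 = 411

S = 411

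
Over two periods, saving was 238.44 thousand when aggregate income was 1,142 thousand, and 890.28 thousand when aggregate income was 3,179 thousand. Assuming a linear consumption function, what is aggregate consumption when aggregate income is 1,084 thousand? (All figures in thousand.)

MPS = ΔS/ΔY = (890.28 − 238.44)/(3179 − 1142) = 651.84/2037 = 0.32
MPC = 1 − MPS = 0.68
Autonomous saving = 238.44 − 0.32(1142) = -127, so a = 127
C = 127 + 0.68(1084) = 127 + 737.12 = 864.12

C = 864.12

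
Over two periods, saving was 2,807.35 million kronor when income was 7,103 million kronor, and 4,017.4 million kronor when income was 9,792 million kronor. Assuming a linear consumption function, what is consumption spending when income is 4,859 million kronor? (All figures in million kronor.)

MPS = ΔS/ΔY = (4017.4 − 2807.35)/(9792 − 7103) = 1210.05/2689 = 0.45
MPC = 1 − MPS = 0.55
Autonomous saving = 2807.35 − 0.45(7103) = -389, so a = 389
C = 389 + 0.55(4859) = 389 + 2672.45 = 3061.45

C = 3061.45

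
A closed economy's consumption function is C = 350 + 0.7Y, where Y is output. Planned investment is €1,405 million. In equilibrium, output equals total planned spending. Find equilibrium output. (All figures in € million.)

Y = C + I = 350 + 0.7Y + 1405
Y − 0.7Y = 1755
0.3Y = 1755, so Y = 1755/0.3 = 5850

Y = 5850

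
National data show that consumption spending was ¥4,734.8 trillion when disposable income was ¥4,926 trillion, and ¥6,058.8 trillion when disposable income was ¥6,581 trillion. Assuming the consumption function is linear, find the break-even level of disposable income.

Y = 3970

MPC = (6058.8 − 4734.8)/(6581 − 4926) = 1324/1655 = 0.8
a = 4734.8 − 0.8(4926) = 4734.8 − 3940.8 = 794
Break-even: Y = a/(1−MPC) = 794/0.2 = 3970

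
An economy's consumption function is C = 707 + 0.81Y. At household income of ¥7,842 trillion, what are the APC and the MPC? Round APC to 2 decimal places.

MPC = 0.81 (the slope of the consumption function)
C = 707 + 0.81(7842) = 7059.02, so APC = 7059.02/7842 = 0.90

APC = 0.90; MPC = 0.81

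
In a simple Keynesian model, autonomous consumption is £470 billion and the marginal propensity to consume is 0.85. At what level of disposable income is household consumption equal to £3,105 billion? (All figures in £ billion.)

Y = 3100

470 + 0.85Y = 3105
0.85Y = 2635, so Y = 2635/0.85 = 3100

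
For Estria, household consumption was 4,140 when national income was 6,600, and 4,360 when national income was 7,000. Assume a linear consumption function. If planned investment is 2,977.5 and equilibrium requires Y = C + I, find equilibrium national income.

Y = 7750

MPC = (4360 − 4140)/(7000 − 6600) = 220/400 = 0.55
a = 4140 − 0.55(6600) = 510
Equilibrium: Y = 510 + 0.55Y + 2977.5
0.45Y = 3487.5, so Y = 3487.5/0.45 = 7750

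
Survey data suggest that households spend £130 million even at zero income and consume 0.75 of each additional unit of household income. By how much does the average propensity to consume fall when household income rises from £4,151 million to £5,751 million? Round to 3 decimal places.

At Y = 4151: C = 130 + 0.75(4151) = 3243.25, APC = 3243.25/4151 = 0.7813
At Y = 5751: C = 4443.25, APC = 4443.25/5751 = 0.7726
Fall in APC = 0.7813 − 0.7726 = 0.0087 ≈ 0.009

ΔAPC = 0.009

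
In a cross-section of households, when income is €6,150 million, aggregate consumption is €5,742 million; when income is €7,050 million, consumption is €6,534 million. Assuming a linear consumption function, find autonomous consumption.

a = 330

MPC = ΔC/ΔY = (6534 − 5742)/(7050 − 6150) = 792/900 = 0.88
a = C − MPC·Y = 5742 − 0.88(6150) = 5742 − 5412 = 330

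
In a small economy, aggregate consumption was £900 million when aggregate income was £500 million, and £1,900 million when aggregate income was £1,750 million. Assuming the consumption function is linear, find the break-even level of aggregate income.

Y = 2500

MPC = (1900 − 900)/(1750 − 500) = 1000/1250 = 0.8
a = 900 − 0.8(500) = 900 − 400 = 500
Break-even: Y = a/(1−MPC) = 500/0.2 = 2500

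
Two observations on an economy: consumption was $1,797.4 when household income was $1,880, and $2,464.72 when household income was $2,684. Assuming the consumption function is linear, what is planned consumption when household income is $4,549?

C = 4012.67

MPC = (2464.72 − 1797.4)/(2684 − 1880) = 667.32/804 = 0.83
a = 1797.4 − 0.83(1880) = 1797.4 − 1560.4 = 237
C = 237 + 0.83(4549) = 237 + 3775.67 = 4012.67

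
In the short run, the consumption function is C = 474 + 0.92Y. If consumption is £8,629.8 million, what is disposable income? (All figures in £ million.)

474 + 0.92Y = 8629.8
0.92Y = 8155.8, so Y = 8155.8/0.92 = 8865

Y = 8865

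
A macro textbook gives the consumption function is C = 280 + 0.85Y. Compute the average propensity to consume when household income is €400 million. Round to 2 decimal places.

C = 280 + 0.85(400) = 620
APC = C/Y = 620/400 = 1.55

APC = 1.55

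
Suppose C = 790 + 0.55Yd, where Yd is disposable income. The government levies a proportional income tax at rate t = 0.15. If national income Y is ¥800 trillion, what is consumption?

Yd = (1 − 0.15)(800) = 0.85(800) = 680
C = 790 + 0.55(680) = 790 + 374 = 1164

C = 1164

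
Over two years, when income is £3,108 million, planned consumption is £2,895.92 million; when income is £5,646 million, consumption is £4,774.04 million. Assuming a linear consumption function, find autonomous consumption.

MPC = ΔC/ΔY = (4774.04 − 2895.92)/(5646 − 3108) = 1878.12/2538 = 0.74
a = C − MPC·Y = 2895.92 − 0.74(3108) = 2895.92 − 2299.92 = 596

a = 596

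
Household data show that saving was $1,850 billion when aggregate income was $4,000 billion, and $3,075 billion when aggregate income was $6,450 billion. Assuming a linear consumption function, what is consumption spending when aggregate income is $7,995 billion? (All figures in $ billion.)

MPS = ΔS/ΔY = (3075 − 1850)/(6450 − 4000) = 1225/2450 = 0.5
MPC = 1 − MPS = 0.5
Autonomous saving = 1850 − 0.5(4000) = -150, so a = 150
C = 150 + 0.5(7995) = 150 + 3997.5 = 4147.5

C = 4147.5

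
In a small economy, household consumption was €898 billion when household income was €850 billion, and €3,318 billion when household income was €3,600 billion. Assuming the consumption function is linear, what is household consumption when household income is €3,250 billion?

MPC = (3318 − 898)/(3600 − 850) = 2420/2750 = 0.88
a = 898 − 0.88(850) = 898 − 748 = 150
C = 150 + 0.88(3250) = 150 + 2860 = 3010

C = 3010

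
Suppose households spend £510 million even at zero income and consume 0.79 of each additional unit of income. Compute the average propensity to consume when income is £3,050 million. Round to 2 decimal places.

APC = 0.96

C = 510 + 0.79(3050) = 2919.5
APC = C/Y = 2919.5/3050 = 0.96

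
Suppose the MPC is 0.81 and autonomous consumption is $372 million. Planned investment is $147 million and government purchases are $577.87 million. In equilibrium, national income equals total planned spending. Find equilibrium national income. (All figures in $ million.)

Y = 5773

Y = C + I + G = 372 + 0.81Y + 147 + 577.87
Y − 0.81Y = 1096.87
0.19Y = 1096.87, so Y = 1096.87/0.19 = 5773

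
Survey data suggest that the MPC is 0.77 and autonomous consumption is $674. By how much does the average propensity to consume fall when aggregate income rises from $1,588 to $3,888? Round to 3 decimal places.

ΔAPC = 0.251

At Y = 1588: C = 674 + 0.77(1588) = 1896.76, APC = 1896.76/1588 = 1.1944
At Y = 3888: C = 3667.76, APC = 3667.76/3888 = 0.9434
Fall in APC = 1.1944 − 0.9434 = 0.251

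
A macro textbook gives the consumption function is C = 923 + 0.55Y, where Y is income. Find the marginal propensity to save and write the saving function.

MPS = 0.45; S = -923 + 0.45Y

MPS = 1 − MPC = 1 − 0.55 = 0.45
S = Y − C = -923 + 0.45Y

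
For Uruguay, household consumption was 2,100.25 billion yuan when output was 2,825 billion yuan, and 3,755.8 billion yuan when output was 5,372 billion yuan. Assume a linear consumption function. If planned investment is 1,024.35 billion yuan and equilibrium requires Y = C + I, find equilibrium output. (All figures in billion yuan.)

MPC = (3755.8 − 2100.25)/(5372 − 2825) = 1655.55/2547 = 0.65
a = 2100.25 − 0.65(2825) = 264
Equilibrium: Y = 264 + 0.65Y + 1024.35
0.35Y = 1288.35, so Y = 1288.35/0.35 = 3681

Y = 3681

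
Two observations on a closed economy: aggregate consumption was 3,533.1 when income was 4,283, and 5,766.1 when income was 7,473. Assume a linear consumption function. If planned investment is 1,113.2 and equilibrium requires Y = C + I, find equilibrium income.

MPC = (5766.1 − 3533.1)/(7473 − 4283) = 2233/3190 = 0.7
a = 3533.1 − 0.7(4283) = 535
Equilibrium: Y = 535 + 0.7Y + 1113.2
0.3Y = 1648.2, so Y = 1648.2/0.3 = 5494

Y = 5494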